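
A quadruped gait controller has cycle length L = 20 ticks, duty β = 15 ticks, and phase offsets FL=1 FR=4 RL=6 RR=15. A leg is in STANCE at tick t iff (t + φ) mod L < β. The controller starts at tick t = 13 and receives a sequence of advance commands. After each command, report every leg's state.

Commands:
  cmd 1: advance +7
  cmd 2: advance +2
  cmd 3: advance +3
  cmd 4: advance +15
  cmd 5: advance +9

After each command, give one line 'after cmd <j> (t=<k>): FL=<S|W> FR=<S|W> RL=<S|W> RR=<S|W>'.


after cmd 1 (t=20): FL=S FR=S RL=S RR=W
after cmd 2 (t=22): FL=S FR=S RL=S RR=W
after cmd 3 (t=25): FL=S FR=S RL=S RR=S
after cmd 4 (t=40): FL=S FR=S RL=S RR=W
after cmd 5 (t=49): FL=S FR=S RL=W RR=S

start t=13: FL=S FR=W RL=W RR=S
cmd 1: advance +7 → t=20, phase=(1,4,6,15) → FL=S FR=S RL=S RR=W
cmd 2: advance +2 → t=22, phase=(3,6,8,17) → FL=S FR=S RL=S RR=W
cmd 3: advance +3 → t=25, phase=(6,9,11,0) → FL=S FR=S RL=S RR=S
cmd 4: advance +15 → t=40, phase=(1,4,6,15) → FL=S FR=S RL=S RR=W
cmd 5: advance +9 → t=49, phase=(10,13,15,4) → FL=S FR=S RL=W RR=S


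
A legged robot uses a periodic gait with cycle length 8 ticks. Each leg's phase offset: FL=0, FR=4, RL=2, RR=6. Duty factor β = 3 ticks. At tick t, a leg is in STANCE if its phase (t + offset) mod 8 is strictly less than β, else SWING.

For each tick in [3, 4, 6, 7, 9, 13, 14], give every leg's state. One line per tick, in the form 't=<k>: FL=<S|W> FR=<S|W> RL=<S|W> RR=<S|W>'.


t=3: FL=W FR=W RL=W RR=S
t=4: FL=W FR=S RL=W RR=S
t=6: FL=W FR=S RL=S RR=W
t=7: FL=W FR=W RL=S RR=W
t=9: FL=S FR=W RL=W RR=W
t=13: FL=W FR=S RL=W RR=W
t=14: FL=W FR=S RL=S RR=W

t=3: phase=(3,7,5,1) vs β=3 → FL=W FR=W RL=W RR=S
t=4: phase=(4,0,6,2) vs β=3 → FL=W FR=S RL=W RR=S
t=6: phase=(6,2,0,4) vs β=3 → FL=W FR=S RL=S RR=W
t=7: phase=(7,3,1,5) vs β=3 → FL=W FR=W RL=S RR=W
t=9: phase=(1,5,3,7) vs β=3 → FL=S FR=W RL=W RR=W
t=13: phase=(5,1,7,3) vs β=3 → FL=W FR=S RL=W RR=W
t=14: phase=(6,2,0,4) vs β=3 → FL=W FR=S RL=S RR=W


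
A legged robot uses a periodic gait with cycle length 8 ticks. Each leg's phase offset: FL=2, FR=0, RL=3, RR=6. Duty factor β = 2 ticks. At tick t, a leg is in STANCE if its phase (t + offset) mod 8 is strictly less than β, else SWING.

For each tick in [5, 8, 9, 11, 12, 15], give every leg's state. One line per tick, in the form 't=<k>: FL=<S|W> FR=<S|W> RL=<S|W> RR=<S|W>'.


t=5: FL=W FR=W RL=S RR=W
t=8: FL=W FR=S RL=W RR=W
t=9: FL=W FR=S RL=W RR=W
t=11: FL=W FR=W RL=W RR=S
t=12: FL=W FR=W RL=W RR=W
t=15: FL=S FR=W RL=W RR=W

t=5: phase=(7,5,0,3) vs β=2 → FL=W FR=W RL=S RR=W
t=8: phase=(2,0,3,6) vs β=2 → FL=W FR=S RL=W RR=W
t=9: phase=(3,1,4,7) vs β=2 → FL=W FR=S RL=W RR=W
t=11: phase=(5,3,6,1) vs β=2 → FL=W FR=W RL=W RR=S
t=12: phase=(6,4,7,2) vs β=2 → FL=W FR=W RL=W RR=W
t=15: phase=(1,7,2,5) vs β=2 → FL=S FR=W RL=W RR=W


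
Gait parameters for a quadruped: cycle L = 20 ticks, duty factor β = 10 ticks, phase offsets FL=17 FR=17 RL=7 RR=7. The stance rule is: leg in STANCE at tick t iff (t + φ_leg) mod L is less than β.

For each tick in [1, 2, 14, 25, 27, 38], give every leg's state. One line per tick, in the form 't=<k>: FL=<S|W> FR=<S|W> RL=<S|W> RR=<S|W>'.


t=1: phase=(18,18,8,8) vs β=10 → FL=W FR=W RL=S RR=S
t=2: phase=(19,19,9,9) vs β=10 → FL=W FR=W RL=S RR=S
t=14: phase=(11,11,1,1) vs β=10 → FL=W FR=W RL=S RR=S
t=25: phase=(2,2,12,12) vs β=10 → FL=S FR=S RL=W RR=W
t=27: phase=(4,4,14,14) vs β=10 → FL=S FR=S RL=W RR=W
t=38: phase=(15,15,5,5) vs β=10 → FL=W FR=W RL=S RR=S

t=1: FL=W FR=W RL=S RR=S
t=2: FL=W FR=W RL=S RR=S
t=14: FL=W FR=W RL=S RR=S
t=25: FL=S FR=S RL=W RR=W
t=27: FL=S FR=S RL=W RR=W
t=38: FL=W FR=W RL=S RR=S


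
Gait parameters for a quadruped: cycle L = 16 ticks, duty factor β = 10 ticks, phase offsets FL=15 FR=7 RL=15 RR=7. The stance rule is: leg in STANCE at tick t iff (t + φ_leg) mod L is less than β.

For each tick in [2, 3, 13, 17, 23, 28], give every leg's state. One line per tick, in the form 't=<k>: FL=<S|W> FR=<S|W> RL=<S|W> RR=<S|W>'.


t=2: phase=(1,9,1,9) vs β=10 → FL=S FR=S RL=S RR=S
t=3: phase=(2,10,2,10) vs β=10 → FL=S FR=W RL=S RR=W
t=13: phase=(12,4,12,4) vs β=10 → FL=W FR=S RL=W RR=S
t=17: phase=(0,8,0,8) vs β=10 → FL=S FR=S RL=S RR=S
t=23: phase=(6,14,6,14) vs β=10 → FL=S FR=W RL=S RR=W
t=28: phase=(11,3,11,3) vs β=10 → FL=W FR=S RL=W RR=S

t=2: FL=S FR=S RL=S RR=S
t=3: FL=S FR=W RL=S RR=W
t=13: FL=W FR=S RL=W RR=S
t=17: FL=S FR=S RL=S RR=S
t=23: FL=S FR=W RL=S RR=W
t=28: FL=W FR=S RL=W RR=S


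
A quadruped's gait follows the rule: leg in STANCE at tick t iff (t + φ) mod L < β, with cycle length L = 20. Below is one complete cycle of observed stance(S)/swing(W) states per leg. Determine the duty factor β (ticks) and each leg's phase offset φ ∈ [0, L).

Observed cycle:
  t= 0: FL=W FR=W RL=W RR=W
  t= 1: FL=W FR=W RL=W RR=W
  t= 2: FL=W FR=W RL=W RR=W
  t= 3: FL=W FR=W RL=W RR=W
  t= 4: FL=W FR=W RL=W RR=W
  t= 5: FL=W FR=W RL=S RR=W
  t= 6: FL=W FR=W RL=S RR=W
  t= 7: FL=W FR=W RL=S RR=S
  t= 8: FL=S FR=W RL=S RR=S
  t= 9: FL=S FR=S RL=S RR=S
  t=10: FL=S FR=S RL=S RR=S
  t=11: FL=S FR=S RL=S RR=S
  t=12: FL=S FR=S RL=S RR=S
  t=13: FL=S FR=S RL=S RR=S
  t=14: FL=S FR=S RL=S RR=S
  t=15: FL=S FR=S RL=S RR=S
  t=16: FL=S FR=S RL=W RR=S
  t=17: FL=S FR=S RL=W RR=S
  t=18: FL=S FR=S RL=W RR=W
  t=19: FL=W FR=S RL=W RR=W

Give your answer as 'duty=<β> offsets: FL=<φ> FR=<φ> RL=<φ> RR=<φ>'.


duty β = stance ticks per leg = 11
FL: stance ticks = 11; W→S at t=8 → φ=12
FR: stance ticks = 11; W→S at t=9 → φ=11
RL: stance ticks = 11; W→S at t=5 → φ=15
RR: stance ticks = 11; W→S at t=7 → φ=13

duty=11 offsets: FL=12 FR=11 RL=15 RR=13


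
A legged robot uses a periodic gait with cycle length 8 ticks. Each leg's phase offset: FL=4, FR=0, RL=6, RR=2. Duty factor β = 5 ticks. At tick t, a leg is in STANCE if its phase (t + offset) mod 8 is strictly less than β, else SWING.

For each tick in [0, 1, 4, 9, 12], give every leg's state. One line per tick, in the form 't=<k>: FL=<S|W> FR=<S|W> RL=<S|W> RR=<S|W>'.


t=0: FL=S FR=S RL=W RR=S
t=1: FL=W FR=S RL=W RR=S
t=4: FL=S FR=S RL=S RR=W
t=9: FL=W FR=S RL=W RR=S
t=12: FL=S FR=S RL=S RR=W

t=0: phase=(4,0,6,2) vs β=5 → FL=S FR=S RL=W RR=S
t=1: phase=(5,1,7,3) vs β=5 → FL=W FR=S RL=W RR=S
t=4: phase=(0,4,2,6) vs β=5 → FL=S FR=S RL=S RR=W
t=9: phase=(5,1,7,3) vs β=5 → FL=W FR=S RL=W RR=S
t=12: phase=(0,4,2,6) vs β=5 → FL=S FR=S RL=S RR=W


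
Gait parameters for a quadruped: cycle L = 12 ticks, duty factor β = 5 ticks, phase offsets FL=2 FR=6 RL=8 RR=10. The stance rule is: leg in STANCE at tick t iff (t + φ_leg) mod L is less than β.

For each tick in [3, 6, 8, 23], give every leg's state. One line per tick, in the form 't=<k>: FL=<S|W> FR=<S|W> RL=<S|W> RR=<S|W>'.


t=3: phase=(5,9,11,1) vs β=5 → FL=W FR=W RL=W RR=S
t=6: phase=(8,0,2,4) vs β=5 → FL=W FR=S RL=S RR=S
t=8: phase=(10,2,4,6) vs β=5 → FL=W FR=S RL=S RR=W
t=23: phase=(1,5,7,9) vs β=5 → FL=S FR=W RL=W RR=W

t=3: FL=W FR=W RL=W RR=S
t=6: FL=W FR=S RL=S RR=S
t=8: FL=W FR=S RL=S RR=W
t=23: FL=S FR=W RL=W RR=W


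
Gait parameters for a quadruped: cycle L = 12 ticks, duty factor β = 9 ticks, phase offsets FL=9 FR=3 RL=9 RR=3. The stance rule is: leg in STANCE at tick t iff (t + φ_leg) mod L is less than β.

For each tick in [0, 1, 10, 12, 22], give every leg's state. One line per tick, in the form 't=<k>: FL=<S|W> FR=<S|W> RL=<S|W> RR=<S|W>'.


t=0: phase=(9,3,9,3) vs β=9 → FL=W FR=S RL=W RR=S
t=1: phase=(10,4,10,4) vs β=9 → FL=W FR=S RL=W RR=S
t=10: phase=(7,1,7,1) vs β=9 → FL=S FR=S RL=S RR=S
t=12: phase=(9,3,9,3) vs β=9 → FL=W FR=S RL=W RR=S
t=22: phase=(7,1,7,1) vs β=9 → FL=S FR=S RL=S RR=S

t=0: FL=W FR=S RL=W RR=S
t=1: FL=W FR=S RL=W RR=S
t=10: FL=S FR=S RL=S RR=S
t=12: FL=W FR=S RL=W RR=S
t=22: FL=S FR=S RL=S RR=S


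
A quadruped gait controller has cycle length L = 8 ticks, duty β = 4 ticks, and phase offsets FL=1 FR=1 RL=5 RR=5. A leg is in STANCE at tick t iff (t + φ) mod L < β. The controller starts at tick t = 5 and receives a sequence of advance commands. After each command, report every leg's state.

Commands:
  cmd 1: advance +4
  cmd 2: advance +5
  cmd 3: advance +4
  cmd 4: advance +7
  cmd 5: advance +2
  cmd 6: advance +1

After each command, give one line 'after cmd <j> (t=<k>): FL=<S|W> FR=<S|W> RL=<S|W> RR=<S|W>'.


after cmd 1 (t=9): FL=S FR=S RL=W RR=W
after cmd 2 (t=14): FL=W FR=W RL=S RR=S
after cmd 3 (t=18): FL=S FR=S RL=W RR=W
after cmd 4 (t=25): FL=S FR=S RL=W RR=W
after cmd 5 (t=27): FL=W FR=W RL=S RR=S
after cmd 6 (t=28): FL=W FR=W RL=S RR=S

start t=5: FL=W FR=W RL=S RR=S
cmd 1: advance +4 → t=9, phase=(2,2,6,6) → FL=S FR=S RL=W RR=W
cmd 2: advance +5 → t=14, phase=(7,7,3,3) → FL=W FR=W RL=S RR=S
cmd 3: advance +4 → t=18, phase=(3,3,7,7) → FL=S FR=S RL=W RR=W
cmd 4: advance +7 → t=25, phase=(2,2,6,6) → FL=S FR=S RL=W RR=W
cmd 5: advance +2 → t=27, phase=(4,4,0,0) → FL=W FR=W RL=S RR=S
cmd 6: advance +1 → t=28, phase=(5,5,1,1) → FL=W FR=W RL=S RR=S


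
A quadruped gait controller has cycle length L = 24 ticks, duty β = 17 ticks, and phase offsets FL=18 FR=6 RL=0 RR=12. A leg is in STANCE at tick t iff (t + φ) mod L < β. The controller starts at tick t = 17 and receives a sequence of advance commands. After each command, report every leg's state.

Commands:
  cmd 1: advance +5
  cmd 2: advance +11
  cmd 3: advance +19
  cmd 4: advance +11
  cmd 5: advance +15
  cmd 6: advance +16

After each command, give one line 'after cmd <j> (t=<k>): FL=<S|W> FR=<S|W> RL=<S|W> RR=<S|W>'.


after cmd 1 (t=22): FL=S FR=S RL=W RR=S
after cmd 2 (t=33): FL=S FR=S RL=S RR=W
after cmd 3 (t=52): FL=W FR=S RL=S RR=S
after cmd 4 (t=63): FL=S FR=W RL=S RR=S
after cmd 5 (t=78): FL=S FR=S RL=S RR=W
after cmd 6 (t=94): FL=S FR=S RL=W RR=S

start t=17: FL=S FR=W RL=W RR=S
cmd 1: advance +5 → t=22, phase=(16,4,22,10) → FL=S FR=S RL=W RR=S
cmd 2: advance +11 → t=33, phase=(3,15,9,21) → FL=S FR=S RL=S RR=W
cmd 3: advance +19 → t=52, phase=(22,10,4,16) → FL=W FR=S RL=S RR=S
cmd 4: advance +11 → t=63, phase=(9,21,15,3) → FL=S FR=W RL=S RR=S
cmd 5: advance +15 → t=78, phase=(0,12,6,18) → FL=S FR=S RL=S RR=W
cmd 6: advance +16 → t=94, phase=(16,4,22,10) → FL=S FR=S RL=W RR=S


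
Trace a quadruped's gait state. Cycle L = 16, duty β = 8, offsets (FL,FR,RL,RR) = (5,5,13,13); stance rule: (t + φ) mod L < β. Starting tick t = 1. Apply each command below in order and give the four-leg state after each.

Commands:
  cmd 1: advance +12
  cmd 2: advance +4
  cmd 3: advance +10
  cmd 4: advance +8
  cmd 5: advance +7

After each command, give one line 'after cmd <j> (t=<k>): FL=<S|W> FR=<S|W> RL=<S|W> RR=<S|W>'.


after cmd 1 (t=13): FL=S FR=S RL=W RR=W
after cmd 2 (t=17): FL=S FR=S RL=W RR=W
after cmd 3 (t=27): FL=S FR=S RL=W RR=W
after cmd 4 (t=35): FL=W FR=W RL=S RR=S
after cmd 5 (t=42): FL=W FR=W RL=S RR=S

start t=1: FL=S FR=S RL=W RR=W
cmd 1: advance +12 → t=13, phase=(2,2,10,10) → FL=S FR=S RL=W RR=W
cmd 2: advance +4 → t=17, phase=(6,6,14,14) → FL=S FR=S RL=W RR=W
cmd 3: advance +10 → t=27, phase=(0,0,8,8) → FL=S FR=S RL=W RR=W
cmd 4: advance +8 → t=35, phase=(8,8,0,0) → FL=W FR=W RL=S RR=S
cmd 5: advance +7 → t=42, phase=(15,15,7,7) → FL=W FR=W RL=S RR=S


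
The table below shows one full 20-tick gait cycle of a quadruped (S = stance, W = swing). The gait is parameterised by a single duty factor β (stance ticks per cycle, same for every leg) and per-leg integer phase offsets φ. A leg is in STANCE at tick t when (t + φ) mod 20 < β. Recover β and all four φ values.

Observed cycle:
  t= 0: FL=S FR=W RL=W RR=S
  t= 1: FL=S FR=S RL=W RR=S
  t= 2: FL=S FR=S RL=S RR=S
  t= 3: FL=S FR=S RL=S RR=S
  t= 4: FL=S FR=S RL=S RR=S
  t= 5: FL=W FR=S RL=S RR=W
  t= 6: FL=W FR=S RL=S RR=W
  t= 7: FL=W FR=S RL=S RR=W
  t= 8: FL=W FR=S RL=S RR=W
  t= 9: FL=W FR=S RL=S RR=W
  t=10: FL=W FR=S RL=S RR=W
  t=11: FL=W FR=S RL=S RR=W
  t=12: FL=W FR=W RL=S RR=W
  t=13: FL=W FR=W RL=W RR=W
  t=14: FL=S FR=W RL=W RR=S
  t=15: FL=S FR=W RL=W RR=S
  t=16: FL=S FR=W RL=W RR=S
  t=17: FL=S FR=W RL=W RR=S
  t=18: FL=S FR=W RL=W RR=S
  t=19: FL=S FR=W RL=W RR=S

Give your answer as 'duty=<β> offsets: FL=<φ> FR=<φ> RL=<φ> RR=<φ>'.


duty=11 offsets: FL=6 FR=19 RL=18 RR=6

duty β = stance ticks per leg = 11
FL: stance ticks = 11; W→S at t=14 → φ=6
FR: stance ticks = 11; W→S at t=1 → φ=19
RL: stance ticks = 11; W→S at t=2 → φ=18
RR: stance ticks = 11; W→S at t=14 → φ=6


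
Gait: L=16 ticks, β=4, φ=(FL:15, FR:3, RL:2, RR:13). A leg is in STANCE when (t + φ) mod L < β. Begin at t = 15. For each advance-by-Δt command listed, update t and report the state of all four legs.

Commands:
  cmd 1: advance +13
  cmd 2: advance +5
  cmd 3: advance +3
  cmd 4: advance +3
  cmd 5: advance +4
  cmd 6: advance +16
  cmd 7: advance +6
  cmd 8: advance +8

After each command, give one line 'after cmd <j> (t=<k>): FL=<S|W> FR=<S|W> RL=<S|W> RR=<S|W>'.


start t=15: FL=W FR=S RL=S RR=W
cmd 1: advance +13 → t=28, phase=(11,15,14,9) → FL=W FR=W RL=W RR=W
cmd 2: advance +5 → t=33, phase=(0,4,3,14) → FL=S FR=W RL=S RR=W
cmd 3: advance +3 → t=36, phase=(3,7,6,1) → FL=S FR=W RL=W RR=S
cmd 4: advance +3 → t=39, phase=(6,10,9,4) → FL=W FR=W RL=W RR=W
cmd 5: advance +4 → t=43, phase=(10,14,13,8) → FL=W FR=W RL=W RR=W
cmd 6: advance +16 → t=59, phase=(10,14,13,8) → FL=W FR=W RL=W RR=W
cmd 7: advance +6 → t=65, phase=(0,4,3,14) → FL=S FR=W RL=S RR=W
cmd 8: advance +8 → t=73, phase=(8,12,11,6) → FL=W FR=W RL=W RR=W

after cmd 1 (t=28): FL=W FR=W RL=W RR=W
after cmd 2 (t=33): FL=S FR=W RL=S RR=W
after cmd 3 (t=36): FL=S FR=W RL=W RR=S
after cmd 4 (t=39): FL=W FR=W RL=W RR=W
after cmd 5 (t=43): FL=W FR=W RL=W RR=W
after cmd 6 (t=59): FL=W FR=W RL=W RR=W
after cmd 7 (t=65): FL=S FR=W RL=S RR=W
after cmd 8 (t=73): FL=W FR=W RL=W RR=W


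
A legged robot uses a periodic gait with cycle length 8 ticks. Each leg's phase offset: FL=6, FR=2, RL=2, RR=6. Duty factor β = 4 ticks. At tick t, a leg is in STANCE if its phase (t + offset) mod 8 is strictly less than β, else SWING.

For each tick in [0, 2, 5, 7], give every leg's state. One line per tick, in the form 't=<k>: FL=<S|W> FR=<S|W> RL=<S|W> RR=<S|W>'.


t=0: FL=W FR=S RL=S RR=W
t=2: FL=S FR=W RL=W RR=S
t=5: FL=S FR=W RL=W RR=S
t=7: FL=W FR=S RL=S RR=W

t=0: phase=(6,2,2,6) vs β=4 → FL=W FR=S RL=S RR=W
t=2: phase=(0,4,4,0) vs β=4 → FL=S FR=W RL=W RR=S
t=5: phase=(3,7,7,3) vs β=4 → FL=S FR=W RL=W RR=S
t=7: phase=(5,1,1,5) vs β=4 → FL=W FR=S RL=S RR=W


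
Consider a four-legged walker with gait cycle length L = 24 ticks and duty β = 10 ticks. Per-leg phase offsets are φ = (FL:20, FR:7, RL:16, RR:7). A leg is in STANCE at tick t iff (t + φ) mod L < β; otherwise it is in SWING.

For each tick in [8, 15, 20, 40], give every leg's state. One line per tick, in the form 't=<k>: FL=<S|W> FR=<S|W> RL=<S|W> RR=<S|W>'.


t=8: FL=S FR=W RL=S RR=W
t=15: FL=W FR=W RL=S RR=W
t=20: FL=W FR=S RL=W RR=S
t=40: FL=W FR=W RL=S RR=W

t=8: phase=(4,15,0,15) vs β=10 → FL=S FR=W RL=S RR=W
t=15: phase=(11,22,7,22) vs β=10 → FL=W FR=W RL=S RR=W
t=20: phase=(16,3,12,3) vs β=10 → FL=W FR=S RL=W RR=S
t=40: phase=(12,23,8,23) vs β=10 → FL=W FR=W RL=S RR=W


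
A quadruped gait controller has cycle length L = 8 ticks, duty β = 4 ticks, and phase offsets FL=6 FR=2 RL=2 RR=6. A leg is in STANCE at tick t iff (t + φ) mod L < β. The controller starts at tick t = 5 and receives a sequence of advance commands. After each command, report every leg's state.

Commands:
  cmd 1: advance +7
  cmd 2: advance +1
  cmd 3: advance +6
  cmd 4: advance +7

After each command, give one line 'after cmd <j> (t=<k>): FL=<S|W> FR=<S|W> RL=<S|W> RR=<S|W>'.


after cmd 1 (t=12): FL=S FR=W RL=W RR=S
after cmd 2 (t=13): FL=S FR=W RL=W RR=S
after cmd 3 (t=19): FL=S FR=W RL=W RR=S
after cmd 4 (t=26): FL=S FR=W RL=W RR=S

start t=5: FL=S FR=W RL=W RR=S
cmd 1: advance +7 → t=12, phase=(2,6,6,2) → FL=S FR=W RL=W RR=S
cmd 2: advance +1 → t=13, phase=(3,7,7,3) → FL=S FR=W RL=W RR=S
cmd 3: advance +6 → t=19, phase=(1,5,5,1) → FL=S FR=W RL=W RR=S
cmd 4: advance +7 → t=26, phase=(0,4,4,0) → FL=S FR=W RL=W RR=S


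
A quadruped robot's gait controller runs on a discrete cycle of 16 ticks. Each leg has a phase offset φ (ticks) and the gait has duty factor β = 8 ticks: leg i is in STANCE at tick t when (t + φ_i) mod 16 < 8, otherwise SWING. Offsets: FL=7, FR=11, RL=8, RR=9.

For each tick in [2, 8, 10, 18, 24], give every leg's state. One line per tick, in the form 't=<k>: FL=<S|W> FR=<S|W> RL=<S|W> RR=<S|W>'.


t=2: FL=W FR=W RL=W RR=W
t=8: FL=W FR=S RL=S RR=S
t=10: FL=S FR=S RL=S RR=S
t=18: FL=W FR=W RL=W RR=W
t=24: FL=W FR=S RL=S RR=S

t=2: phase=(9,13,10,11) vs β=8 → FL=W FR=W RL=W RR=W
t=8: phase=(15,3,0,1) vs β=8 → FL=W FR=S RL=S RR=S
t=10: phase=(1,5,2,3) vs β=8 → FL=S FR=S RL=S RR=S
t=18: phase=(9,13,10,11) vs β=8 → FL=W FR=W RL=W RR=W
t=24: phase=(15,3,0,1) vs β=8 → FL=W FR=S RL=S RR=S


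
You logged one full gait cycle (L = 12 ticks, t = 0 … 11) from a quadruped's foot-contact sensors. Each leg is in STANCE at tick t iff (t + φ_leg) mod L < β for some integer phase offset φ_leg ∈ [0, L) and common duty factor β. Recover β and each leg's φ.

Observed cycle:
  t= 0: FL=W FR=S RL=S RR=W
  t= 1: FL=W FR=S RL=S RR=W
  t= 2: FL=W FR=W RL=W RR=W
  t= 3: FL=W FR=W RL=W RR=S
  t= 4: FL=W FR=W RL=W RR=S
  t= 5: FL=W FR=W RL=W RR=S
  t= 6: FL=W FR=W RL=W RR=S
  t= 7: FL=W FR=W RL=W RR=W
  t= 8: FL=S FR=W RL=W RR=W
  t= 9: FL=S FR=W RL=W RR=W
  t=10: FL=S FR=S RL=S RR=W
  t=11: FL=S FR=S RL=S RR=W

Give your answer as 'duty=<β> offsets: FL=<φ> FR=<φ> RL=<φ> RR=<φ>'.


duty β = stance ticks per leg = 4
FL: stance ticks = 4; W→S at t=8 → φ=4
FR: stance ticks = 4; W→S at t=10 → φ=2
RL: stance ticks = 4; W→S at t=10 → φ=2
RR: stance ticks = 4; W→S at t=3 → φ=9

duty=4 offsets: FL=4 FR=2 RL=2 RR=9


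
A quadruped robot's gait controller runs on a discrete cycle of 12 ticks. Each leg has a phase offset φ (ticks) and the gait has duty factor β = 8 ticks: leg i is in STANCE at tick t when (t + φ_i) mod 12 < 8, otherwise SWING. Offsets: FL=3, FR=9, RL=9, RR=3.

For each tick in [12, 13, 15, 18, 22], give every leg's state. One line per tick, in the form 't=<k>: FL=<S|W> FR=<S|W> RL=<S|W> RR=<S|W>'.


t=12: phase=(3,9,9,3) vs β=8 → FL=S FR=W RL=W RR=S
t=13: phase=(4,10,10,4) vs β=8 → FL=S FR=W RL=W RR=S
t=15: phase=(6,0,0,6) vs β=8 → FL=S FR=S RL=S RR=S
t=18: phase=(9,3,3,9) vs β=8 → FL=W FR=S RL=S RR=W
t=22: phase=(1,7,7,1) vs β=8 → FL=S FR=S RL=S RR=S

t=12: FL=S FR=W RL=W RR=S
t=13: FL=S FR=W RL=W RR=S
t=15: FL=S FR=S RL=S RR=S
t=18: FL=W FR=S RL=S RR=W
t=22: FL=S FR=S RL=S RR=S


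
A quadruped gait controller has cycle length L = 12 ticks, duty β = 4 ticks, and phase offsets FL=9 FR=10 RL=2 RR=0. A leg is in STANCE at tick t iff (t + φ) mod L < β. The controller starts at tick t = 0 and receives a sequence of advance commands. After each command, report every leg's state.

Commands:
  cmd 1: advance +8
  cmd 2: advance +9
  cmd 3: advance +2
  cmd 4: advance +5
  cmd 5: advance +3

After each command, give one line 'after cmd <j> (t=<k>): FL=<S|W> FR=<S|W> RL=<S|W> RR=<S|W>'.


start t=0: FL=W FR=W RL=S RR=S
cmd 1: advance +8 → t=8, phase=(5,6,10,8) → FL=W FR=W RL=W RR=W
cmd 2: advance +9 → t=17, phase=(2,3,7,5) → FL=S FR=S RL=W RR=W
cmd 3: advance +2 → t=19, phase=(4,5,9,7) → FL=W FR=W RL=W RR=W
cmd 4: advance +5 → t=24, phase=(9,10,2,0) → FL=W FR=W RL=S RR=S
cmd 5: advance +3 → t=27, phase=(0,1,5,3) → FL=S FR=S RL=W RR=S

after cmd 1 (t=8): FL=W FR=W RL=W RR=W
after cmd 2 (t=17): FL=S FR=S RL=W RR=W
after cmd 3 (t=19): FL=W FR=W RL=W RR=W
after cmd 4 (t=24): FL=W FR=W RL=S RR=S
after cmd 5 (t=27): FL=S FR=S RL=W RR=S


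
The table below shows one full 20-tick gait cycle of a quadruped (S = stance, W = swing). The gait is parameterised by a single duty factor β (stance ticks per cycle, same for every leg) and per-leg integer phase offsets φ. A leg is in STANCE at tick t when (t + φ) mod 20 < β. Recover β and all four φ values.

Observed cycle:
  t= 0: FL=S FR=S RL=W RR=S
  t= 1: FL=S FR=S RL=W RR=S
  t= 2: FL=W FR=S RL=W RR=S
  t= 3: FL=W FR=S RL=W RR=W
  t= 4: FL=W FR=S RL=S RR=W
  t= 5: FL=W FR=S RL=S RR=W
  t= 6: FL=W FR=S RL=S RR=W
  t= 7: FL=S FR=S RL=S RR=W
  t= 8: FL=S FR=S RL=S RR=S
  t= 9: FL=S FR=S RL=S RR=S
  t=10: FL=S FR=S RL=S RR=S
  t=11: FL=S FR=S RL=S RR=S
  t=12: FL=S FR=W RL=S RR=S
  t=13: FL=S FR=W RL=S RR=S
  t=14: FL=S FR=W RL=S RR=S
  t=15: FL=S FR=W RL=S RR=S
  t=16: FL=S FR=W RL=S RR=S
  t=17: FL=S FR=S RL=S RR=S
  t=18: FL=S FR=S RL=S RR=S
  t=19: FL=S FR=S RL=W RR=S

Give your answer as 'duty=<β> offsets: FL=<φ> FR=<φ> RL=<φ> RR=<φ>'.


duty=15 offsets: FL=13 FR=3 RL=16 RR=12

duty β = stance ticks per leg = 15
FL: stance ticks = 15; W→S at t=7 → φ=13
FR: stance ticks = 15; W→S at t=17 → φ=3
RL: stance ticks = 15; W→S at t=4 → φ=16
RR: stance ticks = 15; W→S at t=8 → φ=12


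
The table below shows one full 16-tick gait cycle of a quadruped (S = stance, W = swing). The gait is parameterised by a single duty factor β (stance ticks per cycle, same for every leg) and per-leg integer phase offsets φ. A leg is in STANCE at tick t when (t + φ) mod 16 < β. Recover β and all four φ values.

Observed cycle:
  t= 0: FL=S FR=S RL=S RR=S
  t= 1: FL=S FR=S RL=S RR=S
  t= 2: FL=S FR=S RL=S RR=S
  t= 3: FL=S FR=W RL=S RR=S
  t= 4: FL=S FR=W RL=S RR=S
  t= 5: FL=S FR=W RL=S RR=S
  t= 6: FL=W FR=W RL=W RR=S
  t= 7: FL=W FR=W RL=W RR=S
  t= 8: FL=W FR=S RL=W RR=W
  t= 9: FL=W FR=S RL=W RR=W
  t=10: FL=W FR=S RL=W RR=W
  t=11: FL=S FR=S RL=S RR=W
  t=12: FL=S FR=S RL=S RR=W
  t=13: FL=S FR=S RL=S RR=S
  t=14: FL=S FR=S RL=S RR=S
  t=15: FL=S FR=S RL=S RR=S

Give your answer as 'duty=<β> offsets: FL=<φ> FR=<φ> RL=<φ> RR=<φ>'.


duty β = stance ticks per leg = 11
FL: stance ticks = 11; W→S at t=11 → φ=5
FR: stance ticks = 11; W→S at t=8 → φ=8
RL: stance ticks = 11; W→S at t=11 → φ=5
RR: stance ticks = 11; W→S at t=13 → φ=3

duty=11 offsets: FL=5 FR=8 RL=5 RR=3


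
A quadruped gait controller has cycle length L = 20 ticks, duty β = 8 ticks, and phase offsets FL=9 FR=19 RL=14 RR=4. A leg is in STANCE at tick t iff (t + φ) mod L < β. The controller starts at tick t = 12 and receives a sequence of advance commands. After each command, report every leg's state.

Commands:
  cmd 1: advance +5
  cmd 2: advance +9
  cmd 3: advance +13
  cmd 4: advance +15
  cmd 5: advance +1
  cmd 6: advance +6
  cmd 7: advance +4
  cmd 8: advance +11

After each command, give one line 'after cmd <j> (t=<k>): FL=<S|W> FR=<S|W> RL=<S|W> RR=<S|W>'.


after cmd 1 (t=17): FL=S FR=W RL=W RR=S
after cmd 2 (t=26): FL=W FR=S RL=S RR=W
after cmd 3 (t=39): FL=W FR=W RL=W RR=S
after cmd 4 (t=54): FL=S FR=W RL=W RR=W
after cmd 5 (t=55): FL=S FR=W RL=W RR=W
after cmd 6 (t=61): FL=W FR=S RL=W RR=S
after cmd 7 (t=65): FL=W FR=S RL=W RR=W
after cmd 8 (t=76): FL=S FR=W RL=W RR=S

start t=12: FL=S FR=W RL=S RR=W
cmd 1: advance +5 → t=17, phase=(6,16,11,1) → FL=S FR=W RL=W RR=S
cmd 2: advance +9 → t=26, phase=(15,5,0,10) → FL=W FR=S RL=S RR=W
cmd 3: advance +13 → t=39, phase=(8,18,13,3) → FL=W FR=W RL=W RR=S
cmd 4: advance +15 → t=54, phase=(3,13,8,18) → FL=S FR=W RL=W RR=W
cmd 5: advance +1 → t=55, phase=(4,14,9,19) → FL=S FR=W RL=W RR=W
cmd 6: advance +6 → t=61, phase=(10,0,15,5) → FL=W FR=S RL=W RR=S
cmd 7: advance +4 → t=65, phase=(14,4,19,9) → FL=W FR=S RL=W RR=W
cmd 8: advance +11 → t=76, phase=(5,15,10,0) → FL=S FR=W RL=W RR=S


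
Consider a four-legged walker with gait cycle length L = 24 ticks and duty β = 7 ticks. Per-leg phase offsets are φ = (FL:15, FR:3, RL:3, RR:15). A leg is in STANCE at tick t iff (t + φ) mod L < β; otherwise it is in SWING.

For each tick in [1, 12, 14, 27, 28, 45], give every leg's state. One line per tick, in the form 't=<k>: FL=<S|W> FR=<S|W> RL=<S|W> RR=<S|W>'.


t=1: phase=(16,4,4,16) vs β=7 → FL=W FR=S RL=S RR=W
t=12: phase=(3,15,15,3) vs β=7 → FL=S FR=W RL=W RR=S
t=14: phase=(5,17,17,5) vs β=7 → FL=S FR=W RL=W RR=S
t=27: phase=(18,6,6,18) vs β=7 → FL=W FR=S RL=S RR=W
t=28: phase=(19,7,7,19) vs β=7 → FL=W FR=W RL=W RR=W
t=45: phase=(12,0,0,12) vs β=7 → FL=W FR=S RL=S RR=W

t=1: FL=W FR=S RL=S RR=W
t=12: FL=S FR=W RL=W RR=S
t=14: FL=S FR=W RL=W RR=S
t=27: FL=W FR=S RL=S RR=W
t=28: FL=W FR=W RL=W RR=W
t=45: FL=W FR=S RL=S RR=W


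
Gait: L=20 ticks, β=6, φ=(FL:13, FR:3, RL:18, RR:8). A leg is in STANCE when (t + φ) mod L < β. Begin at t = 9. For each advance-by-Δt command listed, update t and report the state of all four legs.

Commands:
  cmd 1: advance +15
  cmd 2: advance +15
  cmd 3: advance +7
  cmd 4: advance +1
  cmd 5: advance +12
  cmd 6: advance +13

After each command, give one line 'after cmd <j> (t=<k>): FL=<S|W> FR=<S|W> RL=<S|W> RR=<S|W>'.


after cmd 1 (t=24): FL=W FR=W RL=S RR=W
after cmd 2 (t=39): FL=W FR=S RL=W RR=W
after cmd 3 (t=46): FL=W FR=W RL=S RR=W
after cmd 4 (t=47): FL=S FR=W RL=S RR=W
after cmd 5 (t=59): FL=W FR=S RL=W RR=W
after cmd 6 (t=72): FL=S FR=W RL=W RR=S

start t=9: FL=S FR=W RL=W RR=W
cmd 1: advance +15 → t=24, phase=(17,7,2,12) → FL=W FR=W RL=S RR=W
cmd 2: advance +15 → t=39, phase=(12,2,17,7) → FL=W FR=S RL=W RR=W
cmd 3: advance +7 → t=46, phase=(19,9,4,14) → FL=W FR=W RL=S RR=W
cmd 4: advance +1 → t=47, phase=(0,10,5,15) → FL=S FR=W RL=S RR=W
cmd 5: advance +12 → t=59, phase=(12,2,17,7) → FL=W FR=S RL=W RR=W
cmd 6: advance +13 → t=72, phase=(5,15,10,0) → FL=S FR=W RL=W RR=S


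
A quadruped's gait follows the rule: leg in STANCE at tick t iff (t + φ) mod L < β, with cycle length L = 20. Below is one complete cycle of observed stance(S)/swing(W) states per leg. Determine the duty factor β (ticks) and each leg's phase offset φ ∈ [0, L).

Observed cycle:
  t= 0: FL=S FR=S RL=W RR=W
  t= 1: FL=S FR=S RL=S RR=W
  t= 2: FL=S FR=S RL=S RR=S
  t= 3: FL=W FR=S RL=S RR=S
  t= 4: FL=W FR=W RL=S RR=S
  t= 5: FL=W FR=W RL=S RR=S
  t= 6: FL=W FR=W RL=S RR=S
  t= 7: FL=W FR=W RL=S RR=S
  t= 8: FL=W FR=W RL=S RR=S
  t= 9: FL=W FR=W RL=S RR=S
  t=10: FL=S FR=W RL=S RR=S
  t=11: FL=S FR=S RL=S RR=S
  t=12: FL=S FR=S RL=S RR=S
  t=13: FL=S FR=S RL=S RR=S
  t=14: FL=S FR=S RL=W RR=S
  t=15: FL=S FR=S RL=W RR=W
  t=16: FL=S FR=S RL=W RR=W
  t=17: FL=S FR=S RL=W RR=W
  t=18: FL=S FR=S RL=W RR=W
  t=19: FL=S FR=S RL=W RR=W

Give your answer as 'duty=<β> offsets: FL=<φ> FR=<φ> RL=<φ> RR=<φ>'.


duty=13 offsets: FL=10 FR=9 RL=19 RR=18

duty β = stance ticks per leg = 13
FL: stance ticks = 13; W→S at t=10 → φ=10
FR: stance ticks = 13; W→S at t=11 → φ=9
RL: stance ticks = 13; W→S at t=1 → φ=19
RR: stance ticks = 13; W→S at t=2 → φ=18


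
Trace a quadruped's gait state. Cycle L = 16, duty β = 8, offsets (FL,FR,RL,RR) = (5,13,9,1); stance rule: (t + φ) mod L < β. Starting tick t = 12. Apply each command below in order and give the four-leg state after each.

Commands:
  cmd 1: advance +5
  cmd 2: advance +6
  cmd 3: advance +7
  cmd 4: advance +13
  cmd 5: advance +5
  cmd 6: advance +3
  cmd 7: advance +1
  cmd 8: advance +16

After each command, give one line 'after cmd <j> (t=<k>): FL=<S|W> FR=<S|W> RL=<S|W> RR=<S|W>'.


after cmd 1 (t=17): FL=S FR=W RL=W RR=S
after cmd 2 (t=23): FL=W FR=S RL=S RR=W
after cmd 3 (t=30): FL=S FR=W RL=S RR=W
after cmd 4 (t=43): FL=S FR=W RL=S RR=W
after cmd 5 (t=48): FL=S FR=W RL=W RR=S
after cmd 6 (t=51): FL=W FR=S RL=W RR=S
after cmd 7 (t=52): FL=W FR=S RL=W RR=S
after cmd 8 (t=68): FL=W FR=S RL=W RR=S

start t=12: FL=S FR=W RL=S RR=W
cmd 1: advance +5 → t=17, phase=(6,14,10,2) → FL=S FR=W RL=W RR=S
cmd 2: advance +6 → t=23, phase=(12,4,0,8) → FL=W FR=S RL=S RR=W
cmd 3: advance +7 → t=30, phase=(3,11,7,15) → FL=S FR=W RL=S RR=W
cmd 4: advance +13 → t=43, phase=(0,8,4,12) → FL=S FR=W RL=S RR=W
cmd 5: advance +5 → t=48, phase=(5,13,9,1) → FL=S FR=W RL=W RR=S
cmd 6: advance +3 → t=51, phase=(8,0,12,4) → FL=W FR=S RL=W RR=S
cmd 7: advance +1 → t=52, phase=(9,1,13,5) → FL=W FR=S RL=W RR=S
cmd 8: advance +16 → t=68, phase=(9,1,13,5) → FL=W FR=S RL=W RR=S


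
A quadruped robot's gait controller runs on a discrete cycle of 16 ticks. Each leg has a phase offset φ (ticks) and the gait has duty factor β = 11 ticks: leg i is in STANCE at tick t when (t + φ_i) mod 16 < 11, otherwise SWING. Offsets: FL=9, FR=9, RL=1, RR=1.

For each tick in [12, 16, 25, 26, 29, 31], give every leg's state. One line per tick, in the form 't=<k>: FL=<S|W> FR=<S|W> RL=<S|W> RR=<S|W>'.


t=12: FL=S FR=S RL=W RR=W
t=16: FL=S FR=S RL=S RR=S
t=25: FL=S FR=S RL=S RR=S
t=26: FL=S FR=S RL=W RR=W
t=29: FL=S FR=S RL=W RR=W
t=31: FL=S FR=S RL=S RR=S

t=12: phase=(5,5,13,13) vs β=11 → FL=S FR=S RL=W RR=W
t=16: phase=(9,9,1,1) vs β=11 → FL=S FR=S RL=S RR=S
t=25: phase=(2,2,10,10) vs β=11 → FL=S FR=S RL=S RR=S
t=26: phase=(3,3,11,11) vs β=11 → FL=S FR=S RL=W RR=W
t=29: phase=(6,6,14,14) vs β=11 → FL=S FR=S RL=W RR=W
t=31: phase=(8,8,0,0) vs β=11 → FL=S FR=S RL=S RR=S


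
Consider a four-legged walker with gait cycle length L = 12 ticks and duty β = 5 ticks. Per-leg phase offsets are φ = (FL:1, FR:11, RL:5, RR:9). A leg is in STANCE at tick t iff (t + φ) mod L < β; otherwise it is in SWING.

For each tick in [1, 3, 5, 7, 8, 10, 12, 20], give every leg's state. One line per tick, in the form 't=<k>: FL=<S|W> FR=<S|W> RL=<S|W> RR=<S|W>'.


t=1: phase=(2,0,6,10) vs β=5 → FL=S FR=S RL=W RR=W
t=3: phase=(4,2,8,0) vs β=5 → FL=S FR=S RL=W RR=S
t=5: phase=(6,4,10,2) vs β=5 → FL=W FR=S RL=W RR=S
t=7: phase=(8,6,0,4) vs β=5 → FL=W FR=W RL=S RR=S
t=8: phase=(9,7,1,5) vs β=5 → FL=W FR=W RL=S RR=W
t=10: phase=(11,9,3,7) vs β=5 → FL=W FR=W RL=S RR=W
t=12: phase=(1,11,5,9) vs β=5 → FL=S FR=W RL=W RR=W
t=20: phase=(9,7,1,5) vs β=5 → FL=W FR=W RL=S RR=W

t=1: FL=S FR=S RL=W RR=W
t=3: FL=S FR=S RL=W RR=S
t=5: FL=W FR=S RL=W RR=S
t=7: FL=W FR=W RL=S RR=S
t=8: FL=W FR=W RL=S RR=W
t=10: FL=W FR=W RL=S RR=W
t=12: FL=S FR=W RL=W RR=W
t=20: FL=W FR=W RL=S RR=W


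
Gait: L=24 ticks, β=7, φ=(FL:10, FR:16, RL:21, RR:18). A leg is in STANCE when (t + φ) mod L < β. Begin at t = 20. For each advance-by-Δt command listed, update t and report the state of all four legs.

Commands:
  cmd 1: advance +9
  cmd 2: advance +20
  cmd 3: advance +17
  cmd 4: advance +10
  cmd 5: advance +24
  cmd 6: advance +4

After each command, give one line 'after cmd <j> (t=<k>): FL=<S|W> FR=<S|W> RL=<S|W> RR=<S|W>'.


start t=20: FL=S FR=W RL=W RR=W
cmd 1: advance +9 → t=29, phase=(15,21,2,23) → FL=W FR=W RL=S RR=W
cmd 2: advance +20 → t=49, phase=(11,17,22,19) → FL=W FR=W RL=W RR=W
cmd 3: advance +17 → t=66, phase=(4,10,15,12) → FL=S FR=W RL=W RR=W
cmd 4: advance +10 → t=76, phase=(14,20,1,22) → FL=W FR=W RL=S RR=W
cmd 5: advance +24 → t=100, phase=(14,20,1,22) → FL=W FR=W RL=S RR=W
cmd 6: advance +4 → t=104, phase=(18,0,5,2) → FL=W FR=S RL=S RR=S

after cmd 1 (t=29): FL=W FR=W RL=S RR=W
after cmd 2 (t=49): FL=W FR=W RL=W RR=W
after cmd 3 (t=66): FL=S FR=W RL=W RR=W
after cmd 4 (t=76): FL=W FR=W RL=S RR=W
after cmd 5 (t=100): FL=W FR=W RL=S RR=W
after cmd 6 (t=104): FL=W FR=S RL=S RR=S


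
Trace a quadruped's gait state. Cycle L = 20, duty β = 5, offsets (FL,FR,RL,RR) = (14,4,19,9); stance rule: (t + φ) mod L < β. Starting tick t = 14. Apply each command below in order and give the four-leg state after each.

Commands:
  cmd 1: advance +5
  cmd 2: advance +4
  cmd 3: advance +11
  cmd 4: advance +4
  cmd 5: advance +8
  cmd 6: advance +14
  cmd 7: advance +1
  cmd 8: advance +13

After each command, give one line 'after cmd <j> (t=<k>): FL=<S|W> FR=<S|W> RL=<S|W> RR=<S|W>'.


after cmd 1 (t=19): FL=W FR=S RL=W RR=W
after cmd 2 (t=23): FL=W FR=W RL=S RR=W
after cmd 3 (t=34): FL=W FR=W RL=W RR=S
after cmd 4 (t=38): FL=W FR=S RL=W RR=W
after cmd 5 (t=46): FL=S FR=W RL=W RR=W
after cmd 6 (t=60): FL=W FR=S RL=W RR=W
after cmd 7 (t=61): FL=W FR=W RL=S RR=W
after cmd 8 (t=74): FL=W FR=W RL=W RR=S

start t=14: FL=W FR=W RL=W RR=S
cmd 1: advance +5 → t=19, phase=(13,3,18,8) → FL=W FR=S RL=W RR=W
cmd 2: advance +4 → t=23, phase=(17,7,2,12) → FL=W FR=W RL=S RR=W
cmd 3: advance +11 → t=34, phase=(8,18,13,3) → FL=W FR=W RL=W RR=S
cmd 4: advance +4 → t=38, phase=(12,2,17,7) → FL=W FR=S RL=W RR=W
cmd 5: advance +8 → t=46, phase=(0,10,5,15) → FL=S FR=W RL=W RR=W
cmd 6: advance +14 → t=60, phase=(14,4,19,9) → FL=W FR=S RL=W RR=W
cmd 7: advance +1 → t=61, phase=(15,5,0,10) → FL=W FR=W RL=S RR=W
cmd 8: advance +13 → t=74, phase=(8,18,13,3) → FL=W FR=W RL=W RR=S


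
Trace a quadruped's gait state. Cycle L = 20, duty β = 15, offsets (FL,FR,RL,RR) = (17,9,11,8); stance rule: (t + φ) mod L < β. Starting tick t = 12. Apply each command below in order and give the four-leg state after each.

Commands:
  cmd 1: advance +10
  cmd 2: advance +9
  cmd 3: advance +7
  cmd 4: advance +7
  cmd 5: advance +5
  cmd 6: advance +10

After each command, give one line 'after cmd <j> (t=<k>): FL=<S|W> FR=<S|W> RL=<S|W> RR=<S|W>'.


after cmd 1 (t=22): FL=W FR=S RL=S RR=S
after cmd 2 (t=31): FL=S FR=S RL=S RR=W
after cmd 3 (t=38): FL=W FR=S RL=S RR=S
after cmd 4 (t=45): FL=S FR=S RL=W RR=S
after cmd 5 (t=50): FL=S FR=W RL=S RR=W
after cmd 6 (t=60): FL=W FR=S RL=S RR=S

start t=12: FL=S FR=S RL=S RR=S
cmd 1: advance +10 → t=22, phase=(19,11,13,10) → FL=W FR=S RL=S RR=S
cmd 2: advance +9 → t=31, phase=(8,0,2,19) → FL=S FR=S RL=S RR=W
cmd 3: advance +7 → t=38, phase=(15,7,9,6) → FL=W FR=S RL=S RR=S
cmd 4: advance +7 → t=45, phase=(2,14,16,13) → FL=S FR=S RL=W RR=S
cmd 5: advance +5 → t=50, phase=(7,19,1,18) → FL=S FR=W RL=S RR=W
cmd 6: advance +10 → t=60, phase=(17,9,11,8) → FL=W FR=S RL=S RR=S


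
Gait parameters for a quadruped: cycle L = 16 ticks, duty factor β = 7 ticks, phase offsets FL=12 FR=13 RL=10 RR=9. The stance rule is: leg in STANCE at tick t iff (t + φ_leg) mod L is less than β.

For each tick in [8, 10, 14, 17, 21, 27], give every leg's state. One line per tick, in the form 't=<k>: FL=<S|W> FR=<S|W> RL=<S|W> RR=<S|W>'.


t=8: FL=S FR=S RL=S RR=S
t=10: FL=S FR=W RL=S RR=S
t=14: FL=W FR=W RL=W RR=W
t=17: FL=W FR=W RL=W RR=W
t=21: FL=S FR=S RL=W RR=W
t=27: FL=W FR=W RL=S RR=S

t=8: phase=(4,5,2,1) vs β=7 → FL=S FR=S RL=S RR=S
t=10: phase=(6,7,4,3) vs β=7 → FL=S FR=W RL=S RR=S
t=14: phase=(10,11,8,7) vs β=7 → FL=W FR=W RL=W RR=W
t=17: phase=(13,14,11,10) vs β=7 → FL=W FR=W RL=W RR=W
t=21: phase=(1,2,15,14) vs β=7 → FL=S FR=S RL=W RR=W
t=27: phase=(7,8,5,4) vs β=7 → FL=W FR=W RL=S RR=S


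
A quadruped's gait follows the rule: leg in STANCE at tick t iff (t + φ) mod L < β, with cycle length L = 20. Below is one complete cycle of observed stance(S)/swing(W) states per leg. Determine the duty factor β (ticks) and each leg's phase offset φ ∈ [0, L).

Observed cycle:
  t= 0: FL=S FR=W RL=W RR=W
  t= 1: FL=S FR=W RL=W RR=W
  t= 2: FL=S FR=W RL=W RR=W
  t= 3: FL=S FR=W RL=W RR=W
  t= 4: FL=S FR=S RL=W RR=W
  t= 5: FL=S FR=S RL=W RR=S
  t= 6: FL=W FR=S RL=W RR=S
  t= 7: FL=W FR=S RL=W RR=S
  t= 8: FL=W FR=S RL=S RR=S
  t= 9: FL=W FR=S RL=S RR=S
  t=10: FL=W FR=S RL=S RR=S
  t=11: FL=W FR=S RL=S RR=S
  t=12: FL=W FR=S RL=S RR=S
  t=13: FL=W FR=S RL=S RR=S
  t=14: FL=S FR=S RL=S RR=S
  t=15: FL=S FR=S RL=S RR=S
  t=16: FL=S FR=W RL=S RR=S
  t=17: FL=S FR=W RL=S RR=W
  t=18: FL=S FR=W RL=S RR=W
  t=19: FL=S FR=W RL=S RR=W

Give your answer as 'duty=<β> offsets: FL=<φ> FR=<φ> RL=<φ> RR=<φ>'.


duty β = stance ticks per leg = 12
FL: stance ticks = 12; W→S at t=14 → φ=6
FR: stance ticks = 12; W→S at t=4 → φ=16
RL: stance ticks = 12; W→S at t=8 → φ=12
RR: stance ticks = 12; W→S at t=5 → φ=15

duty=12 offsets: FL=6 FR=16 RL=12 RR=15


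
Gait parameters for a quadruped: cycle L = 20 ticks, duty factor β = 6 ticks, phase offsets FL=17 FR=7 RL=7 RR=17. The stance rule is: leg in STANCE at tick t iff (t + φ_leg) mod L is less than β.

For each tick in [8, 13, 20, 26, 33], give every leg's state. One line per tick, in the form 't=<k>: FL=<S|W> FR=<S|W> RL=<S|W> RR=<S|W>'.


t=8: FL=S FR=W RL=W RR=S
t=13: FL=W FR=S RL=S RR=W
t=20: FL=W FR=W RL=W RR=W
t=26: FL=S FR=W RL=W RR=S
t=33: FL=W FR=S RL=S RR=W

t=8: phase=(5,15,15,5) vs β=6 → FL=S FR=W RL=W RR=S
t=13: phase=(10,0,0,10) vs β=6 → FL=W FR=S RL=S RR=W
t=20: phase=(17,7,7,17) vs β=6 → FL=W FR=W RL=W RR=W
t=26: phase=(3,13,13,3) vs β=6 → FL=S FR=W RL=W RR=S
t=33: phase=(10,0,0,10) vs β=6 → FL=W FR=S RL=S RR=W


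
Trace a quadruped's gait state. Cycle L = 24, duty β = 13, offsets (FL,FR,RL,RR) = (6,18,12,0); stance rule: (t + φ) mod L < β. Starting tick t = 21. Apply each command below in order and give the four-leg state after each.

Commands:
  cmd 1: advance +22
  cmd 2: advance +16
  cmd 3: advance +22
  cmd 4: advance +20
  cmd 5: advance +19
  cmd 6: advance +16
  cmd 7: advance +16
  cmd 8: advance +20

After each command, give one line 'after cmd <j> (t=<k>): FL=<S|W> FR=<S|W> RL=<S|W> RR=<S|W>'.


after cmd 1 (t=43): FL=S FR=W RL=S RR=W
after cmd 2 (t=59): FL=W FR=S RL=W RR=S
after cmd 3 (t=81): FL=W FR=S RL=W RR=S
after cmd 4 (t=101): FL=S FR=W RL=W RR=S
after cmd 5 (t=120): FL=S FR=W RL=S RR=S
after cmd 6 (t=136): FL=W FR=S RL=S RR=W
after cmd 7 (t=152): FL=W FR=S RL=W RR=S
after cmd 8 (t=172): FL=S FR=W RL=W RR=S

start t=21: FL=S FR=W RL=S RR=W
cmd 1: advance +22 → t=43, phase=(1,13,7,19) → FL=S FR=W RL=S RR=W
cmd 2: advance +16 → t=59, phase=(17,5,23,11) → FL=W FR=S RL=W RR=S
cmd 3: advance +22 → t=81, phase=(15,3,21,9) → FL=W FR=S RL=W RR=S
cmd 4: advance +20 → t=101, phase=(11,23,17,5) → FL=S FR=W RL=W RR=S
cmd 5: advance +19 → t=120, phase=(6,18,12,0) → FL=S FR=W RL=S RR=S
cmd 6: advance +16 → t=136, phase=(22,10,4,16) → FL=W FR=S RL=S RR=W
cmd 7: advance +16 → t=152, phase=(14,2,20,8) → FL=W FR=S RL=W RR=S
cmd 8: advance +20 → t=172, phase=(10,22,16,4) → FL=S FR=W RL=W RR=S


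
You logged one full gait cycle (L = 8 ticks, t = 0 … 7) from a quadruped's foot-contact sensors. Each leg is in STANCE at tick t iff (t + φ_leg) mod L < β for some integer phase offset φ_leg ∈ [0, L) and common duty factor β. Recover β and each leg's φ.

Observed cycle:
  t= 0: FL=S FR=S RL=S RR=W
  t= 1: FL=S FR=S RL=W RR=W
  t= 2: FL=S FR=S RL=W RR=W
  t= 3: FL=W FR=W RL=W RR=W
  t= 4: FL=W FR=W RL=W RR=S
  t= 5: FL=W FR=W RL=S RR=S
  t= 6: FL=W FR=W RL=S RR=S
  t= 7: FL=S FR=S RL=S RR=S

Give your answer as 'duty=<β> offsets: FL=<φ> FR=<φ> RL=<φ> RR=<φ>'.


duty=4 offsets: FL=1 FR=1 RL=3 RR=4

duty β = stance ticks per leg = 4
FL: stance ticks = 4; W→S at t=7 → φ=1
FR: stance ticks = 4; W→S at t=7 → φ=1
RL: stance ticks = 4; W→S at t=5 → φ=3
RR: stance ticks = 4; W→S at t=4 → φ=4


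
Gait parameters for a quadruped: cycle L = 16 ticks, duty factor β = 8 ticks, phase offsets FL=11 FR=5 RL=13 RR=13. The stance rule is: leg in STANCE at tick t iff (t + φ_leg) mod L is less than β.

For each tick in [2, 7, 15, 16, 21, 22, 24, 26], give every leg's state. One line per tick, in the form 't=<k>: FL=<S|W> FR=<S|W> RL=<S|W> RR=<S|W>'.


t=2: FL=W FR=S RL=W RR=W
t=7: FL=S FR=W RL=S RR=S
t=15: FL=W FR=S RL=W RR=W
t=16: FL=W FR=S RL=W RR=W
t=21: FL=S FR=W RL=S RR=S
t=22: FL=S FR=W RL=S RR=S
t=24: FL=S FR=W RL=S RR=S
t=26: FL=S FR=W RL=S RR=S

t=2: phase=(13,7,15,15) vs β=8 → FL=W FR=S RL=W RR=W
t=7: phase=(2,12,4,4) vs β=8 → FL=S FR=W RL=S RR=S
t=15: phase=(10,4,12,12) vs β=8 → FL=W FR=S RL=W RR=W
t=16: phase=(11,5,13,13) vs β=8 → FL=W FR=S RL=W RR=W
t=21: phase=(0,10,2,2) vs β=8 → FL=S FR=W RL=S RR=S
t=22: phase=(1,11,3,3) vs β=8 → FL=S FR=W RL=S RR=S
t=24: phase=(3,13,5,5) vs β=8 → FL=S FR=W RL=S RR=S
t=26: phase=(5,15,7,7) vs β=8 → FL=S FR=W RL=S RR=S


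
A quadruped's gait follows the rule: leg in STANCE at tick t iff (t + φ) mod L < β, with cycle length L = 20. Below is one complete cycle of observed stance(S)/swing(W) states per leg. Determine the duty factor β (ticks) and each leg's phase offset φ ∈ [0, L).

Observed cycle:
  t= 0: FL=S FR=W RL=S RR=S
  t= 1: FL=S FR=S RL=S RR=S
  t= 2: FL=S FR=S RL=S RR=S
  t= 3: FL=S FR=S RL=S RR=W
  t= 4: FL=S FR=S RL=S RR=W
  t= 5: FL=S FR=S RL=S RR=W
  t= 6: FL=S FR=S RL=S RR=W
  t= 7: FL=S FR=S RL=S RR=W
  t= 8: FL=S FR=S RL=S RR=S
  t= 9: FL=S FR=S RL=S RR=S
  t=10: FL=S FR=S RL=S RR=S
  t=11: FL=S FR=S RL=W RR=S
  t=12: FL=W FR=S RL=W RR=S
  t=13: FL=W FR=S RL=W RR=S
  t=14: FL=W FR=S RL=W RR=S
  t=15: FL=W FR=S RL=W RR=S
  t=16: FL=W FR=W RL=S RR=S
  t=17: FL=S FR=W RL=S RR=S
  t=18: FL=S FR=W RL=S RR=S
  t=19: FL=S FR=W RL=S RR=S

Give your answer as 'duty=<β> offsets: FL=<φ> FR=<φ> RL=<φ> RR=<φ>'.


duty β = stance ticks per leg = 15
FL: stance ticks = 15; W→S at t=17 → φ=3
FR: stance ticks = 15; W→S at t=1 → φ=19
RL: stance ticks = 15; W→S at t=16 → φ=4
RR: stance ticks = 15; W→S at t=8 → φ=12

duty=15 offsets: FL=3 FR=19 RL=4 RR=12
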